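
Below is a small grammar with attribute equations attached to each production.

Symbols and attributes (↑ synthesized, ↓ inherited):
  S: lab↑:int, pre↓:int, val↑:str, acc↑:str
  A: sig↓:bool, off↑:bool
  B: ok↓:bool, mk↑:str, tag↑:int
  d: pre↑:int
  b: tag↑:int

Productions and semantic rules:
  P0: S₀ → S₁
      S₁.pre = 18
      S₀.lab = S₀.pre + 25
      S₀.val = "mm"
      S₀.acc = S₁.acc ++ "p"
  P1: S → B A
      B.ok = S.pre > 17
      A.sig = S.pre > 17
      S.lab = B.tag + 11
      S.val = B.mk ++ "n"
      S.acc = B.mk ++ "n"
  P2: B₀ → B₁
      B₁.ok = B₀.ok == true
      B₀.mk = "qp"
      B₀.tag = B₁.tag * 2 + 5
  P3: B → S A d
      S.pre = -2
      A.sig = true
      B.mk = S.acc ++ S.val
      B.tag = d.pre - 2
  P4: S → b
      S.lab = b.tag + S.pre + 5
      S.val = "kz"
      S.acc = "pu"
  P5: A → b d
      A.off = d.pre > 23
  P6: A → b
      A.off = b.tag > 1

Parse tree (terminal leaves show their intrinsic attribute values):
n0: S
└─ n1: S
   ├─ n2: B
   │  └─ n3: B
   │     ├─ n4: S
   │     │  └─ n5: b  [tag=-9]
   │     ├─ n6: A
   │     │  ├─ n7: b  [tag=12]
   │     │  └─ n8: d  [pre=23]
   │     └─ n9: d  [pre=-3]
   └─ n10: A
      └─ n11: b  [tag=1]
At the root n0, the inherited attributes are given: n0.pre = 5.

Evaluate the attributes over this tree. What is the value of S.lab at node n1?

1. n0.pre = 5  [given at root]
2. n1.pre = 18  [18]
3. n2.ok = true  [S.pre > 17]
4. n3.ok = true  [B₀.ok == true]
5. n4.pre = -2  [-2]
6. n5.tag = -9  [terminal]
7. n4.lab = -6  [b.tag + S.pre + 5]
8. n4.val = "kz"  ["kz"]
9. n4.acc = "pu"  ["pu"]
10. n6.sig = true  [true]
11. n7.tag = 12  [terminal]
12. n8.pre = 23  [terminal]
13. n6.off = false  [d.pre > 23]
14. n9.pre = -3  [terminal]
15. n3.mk = "pukz"  [S.acc ++ S.val]
16. n3.tag = -5  [d.pre - 2]
17. n2.mk = "qp"  ["qp"]
18. n2.tag = -5  [B₁.tag * 2 + 5]
19. n10.sig = true  [S.pre > 17]
20. n11.tag = 1  [terminal]
21. n10.off = false  [b.tag > 1]
22. n1.lab = 6  [B.tag + 11]
23. n1.val = "qpn"  [B.mk ++ "n"]
24. n1.acc = "qpn"  [B.mk ++ "n"]
25. n0.lab = 30  [S₀.pre + 25]
26. n0.val = "mm"  ["mm"]
27. n0.acc = "qpnp"  [S₁.acc ++ "p"]

6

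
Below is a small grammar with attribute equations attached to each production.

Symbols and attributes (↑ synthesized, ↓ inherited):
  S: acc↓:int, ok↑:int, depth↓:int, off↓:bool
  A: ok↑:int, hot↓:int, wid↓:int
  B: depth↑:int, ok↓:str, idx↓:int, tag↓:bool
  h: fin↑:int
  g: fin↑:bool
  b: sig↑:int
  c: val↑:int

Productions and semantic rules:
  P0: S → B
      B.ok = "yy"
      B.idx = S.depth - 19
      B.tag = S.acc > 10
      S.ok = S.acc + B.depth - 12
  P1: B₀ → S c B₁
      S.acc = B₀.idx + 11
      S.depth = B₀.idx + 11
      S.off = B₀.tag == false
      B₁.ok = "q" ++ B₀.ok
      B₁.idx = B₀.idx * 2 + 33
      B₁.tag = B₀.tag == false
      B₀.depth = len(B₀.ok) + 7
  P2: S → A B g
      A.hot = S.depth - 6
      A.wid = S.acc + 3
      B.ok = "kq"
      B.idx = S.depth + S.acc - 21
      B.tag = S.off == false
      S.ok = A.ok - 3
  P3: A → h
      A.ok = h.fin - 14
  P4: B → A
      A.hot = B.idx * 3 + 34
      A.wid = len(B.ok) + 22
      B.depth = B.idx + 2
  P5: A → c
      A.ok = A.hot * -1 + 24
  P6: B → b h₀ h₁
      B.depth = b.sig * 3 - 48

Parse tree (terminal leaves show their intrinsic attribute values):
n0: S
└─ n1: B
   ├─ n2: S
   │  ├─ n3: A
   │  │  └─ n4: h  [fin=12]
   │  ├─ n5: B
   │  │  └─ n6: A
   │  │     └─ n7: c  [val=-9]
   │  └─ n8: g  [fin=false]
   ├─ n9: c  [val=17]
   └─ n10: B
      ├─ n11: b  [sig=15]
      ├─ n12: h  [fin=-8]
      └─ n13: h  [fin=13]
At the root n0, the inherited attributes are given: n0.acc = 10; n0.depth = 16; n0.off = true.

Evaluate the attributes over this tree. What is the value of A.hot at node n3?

1. n0.acc = 10  [given at root]
2. n0.depth = 16  [given at root]
3. n0.off = true  [given at root]
4. n1.ok = "yy"  ["yy"]
5. n1.idx = -3  [S.depth - 19]
6. n1.tag = false  [S.acc > 10]
7. n2.acc = 8  [B₀.idx + 11]
8. n2.depth = 8  [B₀.idx + 11]
9. n2.off = true  [B₀.tag == false]
10. n3.hot = 2  [S.depth - 6]
11. n3.wid = 11  [S.acc + 3]
12. n4.fin = 12  [terminal]
13. n3.ok = -2  [h.fin - 14]
14. n5.ok = "kq"  ["kq"]
15. n5.idx = -5  [S.depth + S.acc - 21]
16. n5.tag = false  [S.off == false]
17. n6.hot = 19  [B.idx * 3 + 34]
18. n6.wid = 24  [len(B.ok) + 22]
19. n7.val = -9  [terminal]
20. n6.ok = 5  [A.hot * -1 + 24]
21. n5.depth = -3  [B.idx + 2]
22. n8.fin = false  [terminal]
23. n2.ok = -5  [A.ok - 3]
24. n9.val = 17  [terminal]
25. n10.ok = "qyy"  ["q" ++ B₀.ok]
26. n10.idx = 27  [B₀.idx * 2 + 33]
27. n10.tag = true  [B₀.tag == false]
28. n11.sig = 15  [terminal]
29. n12.fin = -8  [terminal]
30. n13.fin = 13  [terminal]
31. n10.depth = -3  [b.sig * 3 - 48]
32. n1.depth = 9  [len(B₀.ok) + 7]
33. n0.ok = 7  [S.acc + B.depth - 12]

2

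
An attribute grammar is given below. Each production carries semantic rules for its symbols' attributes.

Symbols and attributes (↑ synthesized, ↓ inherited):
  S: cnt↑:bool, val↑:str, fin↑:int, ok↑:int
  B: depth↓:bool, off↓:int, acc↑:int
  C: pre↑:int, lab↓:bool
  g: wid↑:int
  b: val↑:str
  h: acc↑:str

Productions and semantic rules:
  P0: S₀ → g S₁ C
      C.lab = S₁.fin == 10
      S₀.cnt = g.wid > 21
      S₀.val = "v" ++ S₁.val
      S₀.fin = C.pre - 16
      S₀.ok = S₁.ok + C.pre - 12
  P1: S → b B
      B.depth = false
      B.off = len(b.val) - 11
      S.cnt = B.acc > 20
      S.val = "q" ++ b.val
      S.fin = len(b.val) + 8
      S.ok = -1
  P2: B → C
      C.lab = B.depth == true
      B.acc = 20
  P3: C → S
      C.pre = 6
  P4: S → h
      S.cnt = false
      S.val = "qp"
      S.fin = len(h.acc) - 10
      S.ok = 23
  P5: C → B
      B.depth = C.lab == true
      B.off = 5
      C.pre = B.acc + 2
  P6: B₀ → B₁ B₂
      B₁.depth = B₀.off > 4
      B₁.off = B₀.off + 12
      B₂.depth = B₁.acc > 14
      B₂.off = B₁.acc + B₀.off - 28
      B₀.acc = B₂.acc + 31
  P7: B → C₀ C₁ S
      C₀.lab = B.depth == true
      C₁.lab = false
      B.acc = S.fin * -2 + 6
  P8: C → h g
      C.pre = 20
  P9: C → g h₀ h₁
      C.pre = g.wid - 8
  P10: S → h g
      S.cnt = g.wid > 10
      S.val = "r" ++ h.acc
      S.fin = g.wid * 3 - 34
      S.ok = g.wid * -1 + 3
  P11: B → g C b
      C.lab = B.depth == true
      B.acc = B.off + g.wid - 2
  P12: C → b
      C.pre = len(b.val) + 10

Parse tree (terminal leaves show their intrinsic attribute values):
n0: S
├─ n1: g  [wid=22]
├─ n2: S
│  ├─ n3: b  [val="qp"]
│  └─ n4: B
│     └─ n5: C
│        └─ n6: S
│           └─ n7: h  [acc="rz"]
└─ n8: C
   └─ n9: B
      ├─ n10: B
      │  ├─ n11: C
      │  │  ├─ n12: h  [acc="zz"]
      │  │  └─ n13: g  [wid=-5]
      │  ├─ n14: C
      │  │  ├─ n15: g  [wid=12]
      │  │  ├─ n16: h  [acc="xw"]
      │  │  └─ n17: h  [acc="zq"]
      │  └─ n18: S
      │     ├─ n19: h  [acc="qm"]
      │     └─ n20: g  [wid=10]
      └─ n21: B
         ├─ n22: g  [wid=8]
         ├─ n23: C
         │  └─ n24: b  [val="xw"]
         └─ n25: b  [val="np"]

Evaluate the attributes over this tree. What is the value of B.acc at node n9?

28

1. n1.wid = 22  [terminal]
2. n3.val = "qp"  [terminal]
3. n4.depth = false  [false]
4. n4.off = -9  [len(b.val) - 11]
5. n5.lab = false  [B.depth == true]
6. n7.acc = "rz"  [terminal]
7. n6.cnt = false  [false]
8. n6.val = "qp"  ["qp"]
9. n6.fin = -8  [len(h.acc) - 10]
10. n6.ok = 23  [23]
11. n5.pre = 6  [6]
12. n4.acc = 20  [20]
13. n2.cnt = false  [B.acc > 20]
14. n2.val = "qqp"  ["q" ++ b.val]
15. n2.fin = 10  [len(b.val) + 8]
16. n2.ok = -1  [-1]
17. n8.lab = true  [S₁.fin == 10]
18. n9.depth = true  [C.lab == true]
19. n9.off = 5  [5]
20. n10.depth = true  [B₀.off > 4]
21. n10.off = 17  [B₀.off + 12]
22. n11.lab = true  [B.depth == true]
23. n12.acc = "zz"  [terminal]
24. n13.wid = -5  [terminal]
25. n11.pre = 20  [20]
26. n14.lab = false  [false]
27. n15.wid = 12  [terminal]
28. n16.acc = "xw"  [terminal]
29. n17.acc = "zq"  [terminal]
30. n14.pre = 4  [g.wid - 8]
31. n19.acc = "qm"  [terminal]
32. n20.wid = 10  [terminal]
33. n18.cnt = false  [g.wid > 10]
34. n18.val = "rqm"  ["r" ++ h.acc]
35. n18.fin = -4  [g.wid * 3 - 34]
36. n18.ok = -7  [g.wid * -1 + 3]
37. n10.acc = 14  [S.fin * -2 + 6]
38. n21.depth = false  [B₁.acc > 14]
39. n21.off = -9  [B₁.acc + B₀.off - 28]
40. n22.wid = 8  [terminal]
41. n23.lab = false  [B.depth == true]
42. n24.val = "xw"  [terminal]
43. n23.pre = 12  [len(b.val) + 10]
44. n25.val = "np"  [terminal]
45. n21.acc = -3  [B.off + g.wid - 2]
46. n9.acc = 28  [B₂.acc + 31]
47. n8.pre = 30  [B.acc + 2]
48. n0.cnt = true  [g.wid > 21]
49. n0.val = "vqqp"  ["v" ++ S₁.val]
50. n0.fin = 14  [C.pre - 16]
51. n0.ok = 17  [S₁.ok + C.pre - 12]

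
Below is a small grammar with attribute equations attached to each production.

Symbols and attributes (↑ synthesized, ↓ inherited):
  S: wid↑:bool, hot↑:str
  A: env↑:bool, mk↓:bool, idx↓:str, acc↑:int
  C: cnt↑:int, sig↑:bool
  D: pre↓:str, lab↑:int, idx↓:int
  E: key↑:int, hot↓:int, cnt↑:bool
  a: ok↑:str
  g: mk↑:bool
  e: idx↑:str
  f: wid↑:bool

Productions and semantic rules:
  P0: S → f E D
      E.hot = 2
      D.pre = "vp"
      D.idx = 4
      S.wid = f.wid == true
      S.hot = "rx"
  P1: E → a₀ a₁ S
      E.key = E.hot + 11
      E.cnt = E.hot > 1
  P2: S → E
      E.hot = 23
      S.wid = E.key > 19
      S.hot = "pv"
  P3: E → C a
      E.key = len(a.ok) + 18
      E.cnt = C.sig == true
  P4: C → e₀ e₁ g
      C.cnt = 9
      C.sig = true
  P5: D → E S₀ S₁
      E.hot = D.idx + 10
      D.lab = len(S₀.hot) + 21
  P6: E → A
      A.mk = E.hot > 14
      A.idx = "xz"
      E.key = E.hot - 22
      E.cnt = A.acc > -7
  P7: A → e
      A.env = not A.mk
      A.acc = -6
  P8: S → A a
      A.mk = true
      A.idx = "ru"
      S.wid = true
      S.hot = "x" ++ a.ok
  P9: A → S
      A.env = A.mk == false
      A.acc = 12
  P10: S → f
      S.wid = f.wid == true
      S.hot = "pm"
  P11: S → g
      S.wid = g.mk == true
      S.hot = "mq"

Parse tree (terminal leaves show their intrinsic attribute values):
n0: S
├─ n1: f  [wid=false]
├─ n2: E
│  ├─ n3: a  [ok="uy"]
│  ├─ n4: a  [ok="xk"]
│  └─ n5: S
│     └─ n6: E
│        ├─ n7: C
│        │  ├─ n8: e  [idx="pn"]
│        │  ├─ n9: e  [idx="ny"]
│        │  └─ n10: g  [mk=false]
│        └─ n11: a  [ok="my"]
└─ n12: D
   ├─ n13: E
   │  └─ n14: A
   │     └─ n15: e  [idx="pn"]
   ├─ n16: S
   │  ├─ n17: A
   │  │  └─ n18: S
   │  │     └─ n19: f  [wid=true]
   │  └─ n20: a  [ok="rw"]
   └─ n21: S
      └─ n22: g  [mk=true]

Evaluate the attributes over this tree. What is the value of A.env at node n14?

true

1. n1.wid = false  [terminal]
2. n2.hot = 2  [2]
3. n3.ok = "uy"  [terminal]
4. n4.ok = "xk"  [terminal]
5. n6.hot = 23  [23]
6. n8.idx = "pn"  [terminal]
7. n9.idx = "ny"  [terminal]
8. n10.mk = false  [terminal]
9. n7.cnt = 9  [9]
10. n7.sig = true  [true]
11. n11.ok = "my"  [terminal]
12. n6.key = 20  [len(a.ok) + 18]
13. n6.cnt = true  [C.sig == true]
14. n5.wid = true  [E.key > 19]
15. n5.hot = "pv"  ["pv"]
16. n2.key = 13  [E.hot + 11]
17. n2.cnt = true  [E.hot > 1]
18. n12.pre = "vp"  ["vp"]
19. n12.idx = 4  [4]
20. n13.hot = 14  [D.idx + 10]
21. n14.mk = false  [E.hot > 14]
22. n14.idx = "xz"  ["xz"]
23. n15.idx = "pn"  [terminal]
24. n14.env = true  [not A.mk]
25. n14.acc = -6  [-6]
26. n13.key = -8  [E.hot - 22]
27. n13.cnt = true  [A.acc > -7]
28. n17.mk = true  [true]
29. n17.idx = "ru"  ["ru"]
30. n19.wid = true  [terminal]
31. n18.wid = true  [f.wid == true]
32. n18.hot = "pm"  ["pm"]
33. n17.env = false  [A.mk == false]
34. n17.acc = 12  [12]
35. n20.ok = "rw"  [terminal]
36. n16.wid = true  [true]
37. n16.hot = "xrw"  ["x" ++ a.ok]
38. n22.mk = true  [terminal]
39. n21.wid = true  [g.mk == true]
40. n21.hot = "mq"  ["mq"]
41. n12.lab = 24  [len(S₀.hot) + 21]
42. n0.wid = false  [f.wid == true]
43. n0.hot = "rx"  ["rx"]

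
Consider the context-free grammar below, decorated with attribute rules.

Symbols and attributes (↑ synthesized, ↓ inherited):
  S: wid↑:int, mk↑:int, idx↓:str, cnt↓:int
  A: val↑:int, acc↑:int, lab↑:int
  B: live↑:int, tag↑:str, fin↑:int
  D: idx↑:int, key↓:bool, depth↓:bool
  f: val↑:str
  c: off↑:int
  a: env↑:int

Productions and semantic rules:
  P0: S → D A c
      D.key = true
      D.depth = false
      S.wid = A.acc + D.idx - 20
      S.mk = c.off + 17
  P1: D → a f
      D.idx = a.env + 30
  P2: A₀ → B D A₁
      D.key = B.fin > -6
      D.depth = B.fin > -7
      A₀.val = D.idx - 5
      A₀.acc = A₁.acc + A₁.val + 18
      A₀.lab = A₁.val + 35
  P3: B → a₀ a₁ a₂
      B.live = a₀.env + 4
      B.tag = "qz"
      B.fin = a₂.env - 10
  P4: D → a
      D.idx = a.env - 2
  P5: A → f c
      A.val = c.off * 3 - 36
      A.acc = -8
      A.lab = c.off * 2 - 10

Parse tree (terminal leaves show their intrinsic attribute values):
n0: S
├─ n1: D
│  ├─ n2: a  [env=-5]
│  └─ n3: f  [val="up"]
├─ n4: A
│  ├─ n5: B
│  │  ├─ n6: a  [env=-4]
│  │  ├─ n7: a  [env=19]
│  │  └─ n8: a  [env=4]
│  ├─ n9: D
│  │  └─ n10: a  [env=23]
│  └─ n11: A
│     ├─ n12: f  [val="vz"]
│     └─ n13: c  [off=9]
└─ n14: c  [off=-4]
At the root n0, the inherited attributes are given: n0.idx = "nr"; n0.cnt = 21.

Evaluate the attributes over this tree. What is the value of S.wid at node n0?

1. n0.idx = "nr"  [given at root]
2. n0.cnt = 21  [given at root]
3. n1.key = true  [true]
4. n1.depth = false  [false]
5. n2.env = -5  [terminal]
6. n3.val = "up"  [terminal]
7. n1.idx = 25  [a.env + 30]
8. n6.env = -4  [terminal]
9. n7.env = 19  [terminal]
10. n8.env = 4  [terminal]
11. n5.live = 0  [a₀.env + 4]
12. n5.tag = "qz"  ["qz"]
13. n5.fin = -6  [a₂.env - 10]
14. n9.key = false  [B.fin > -6]
15. n9.depth = true  [B.fin > -7]
16. n10.env = 23  [terminal]
17. n9.idx = 21  [a.env - 2]
18. n12.val = "vz"  [terminal]
19. n13.off = 9  [terminal]
20. n11.val = -9  [c.off * 3 - 36]
21. n11.acc = -8  [-8]
22. n11.lab = 8  [c.off * 2 - 10]
23. n4.val = 16  [D.idx - 5]
24. n4.acc = 1  [A₁.acc + A₁.val + 18]
25. n4.lab = 26  [A₁.val + 35]
26. n14.off = -4  [terminal]
27. n0.wid = 6  [A.acc + D.idx - 20]
28. n0.mk = 13  [c.off + 17]

6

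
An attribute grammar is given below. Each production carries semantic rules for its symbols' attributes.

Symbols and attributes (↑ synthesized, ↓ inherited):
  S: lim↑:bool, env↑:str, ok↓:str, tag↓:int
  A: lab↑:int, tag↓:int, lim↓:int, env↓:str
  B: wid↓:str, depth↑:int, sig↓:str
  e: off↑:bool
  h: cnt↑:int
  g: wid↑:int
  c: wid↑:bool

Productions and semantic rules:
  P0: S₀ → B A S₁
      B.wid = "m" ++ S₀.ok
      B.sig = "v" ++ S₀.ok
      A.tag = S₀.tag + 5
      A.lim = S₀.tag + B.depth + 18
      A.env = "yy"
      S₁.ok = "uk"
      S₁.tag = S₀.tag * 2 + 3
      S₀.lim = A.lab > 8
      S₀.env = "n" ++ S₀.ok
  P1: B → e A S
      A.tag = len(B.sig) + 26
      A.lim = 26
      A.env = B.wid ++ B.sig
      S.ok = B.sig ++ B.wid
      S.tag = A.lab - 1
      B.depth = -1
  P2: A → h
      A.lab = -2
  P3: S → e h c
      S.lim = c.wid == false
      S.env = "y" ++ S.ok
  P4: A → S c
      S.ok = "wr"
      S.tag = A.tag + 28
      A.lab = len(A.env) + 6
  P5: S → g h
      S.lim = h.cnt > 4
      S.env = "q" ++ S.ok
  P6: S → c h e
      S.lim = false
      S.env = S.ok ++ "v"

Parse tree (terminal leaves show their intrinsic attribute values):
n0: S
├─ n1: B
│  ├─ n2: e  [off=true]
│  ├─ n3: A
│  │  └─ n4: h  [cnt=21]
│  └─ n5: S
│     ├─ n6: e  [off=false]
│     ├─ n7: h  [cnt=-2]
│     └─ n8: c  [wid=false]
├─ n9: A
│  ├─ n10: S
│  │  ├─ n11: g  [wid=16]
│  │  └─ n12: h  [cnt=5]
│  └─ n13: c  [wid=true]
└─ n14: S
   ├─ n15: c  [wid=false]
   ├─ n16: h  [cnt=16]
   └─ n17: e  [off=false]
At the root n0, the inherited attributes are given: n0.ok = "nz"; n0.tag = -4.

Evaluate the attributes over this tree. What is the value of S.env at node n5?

1. n0.ok = "nz"  [given at root]
2. n0.tag = -4  [given at root]
3. n1.wid = "mnz"  ["m" ++ S₀.ok]
4. n1.sig = "vnz"  ["v" ++ S₀.ok]
5. n2.off = true  [terminal]
6. n3.tag = 29  [len(B.sig) + 26]
7. n3.lim = 26  [26]
8. n3.env = "mnzvnz"  [B.wid ++ B.sig]
9. n4.cnt = 21  [terminal]
10. n3.lab = -2  [-2]
11. n5.ok = "vnzmnz"  [B.sig ++ B.wid]
12. n5.tag = -3  [A.lab - 1]
13. n6.off = false  [terminal]
14. n7.cnt = -2  [terminal]
15. n8.wid = false  [terminal]
16. n5.lim = true  [c.wid == false]
17. n5.env = "yvnzmnz"  ["y" ++ S.ok]
18. n1.depth = -1  [-1]
19. n9.tag = 1  [S₀.tag + 5]
20. n9.lim = 13  [S₀.tag + B.depth + 18]
21. n9.env = "yy"  ["yy"]
22. n10.ok = "wr"  ["wr"]
23. n10.tag = 29  [A.tag + 28]
24. n11.wid = 16  [terminal]
25. n12.cnt = 5  [terminal]
26. n10.lim = true  [h.cnt > 4]
27. n10.env = "qwr"  ["q" ++ S.ok]
28. n13.wid = true  [terminal]
29. n9.lab = 8  [len(A.env) + 6]
30. n14.ok = "uk"  ["uk"]
31. n14.tag = -5  [S₀.tag * 2 + 3]
32. n15.wid = false  [terminal]
33. n16.cnt = 16  [terminal]
34. n17.off = false  [terminal]
35. n14.lim = false  [false]
36. n14.env = "ukv"  [S.ok ++ "v"]
37. n0.lim = false  [A.lab > 8]
38. n0.env = "nnz"  ["n" ++ S₀.ok]

"yvnzmnz"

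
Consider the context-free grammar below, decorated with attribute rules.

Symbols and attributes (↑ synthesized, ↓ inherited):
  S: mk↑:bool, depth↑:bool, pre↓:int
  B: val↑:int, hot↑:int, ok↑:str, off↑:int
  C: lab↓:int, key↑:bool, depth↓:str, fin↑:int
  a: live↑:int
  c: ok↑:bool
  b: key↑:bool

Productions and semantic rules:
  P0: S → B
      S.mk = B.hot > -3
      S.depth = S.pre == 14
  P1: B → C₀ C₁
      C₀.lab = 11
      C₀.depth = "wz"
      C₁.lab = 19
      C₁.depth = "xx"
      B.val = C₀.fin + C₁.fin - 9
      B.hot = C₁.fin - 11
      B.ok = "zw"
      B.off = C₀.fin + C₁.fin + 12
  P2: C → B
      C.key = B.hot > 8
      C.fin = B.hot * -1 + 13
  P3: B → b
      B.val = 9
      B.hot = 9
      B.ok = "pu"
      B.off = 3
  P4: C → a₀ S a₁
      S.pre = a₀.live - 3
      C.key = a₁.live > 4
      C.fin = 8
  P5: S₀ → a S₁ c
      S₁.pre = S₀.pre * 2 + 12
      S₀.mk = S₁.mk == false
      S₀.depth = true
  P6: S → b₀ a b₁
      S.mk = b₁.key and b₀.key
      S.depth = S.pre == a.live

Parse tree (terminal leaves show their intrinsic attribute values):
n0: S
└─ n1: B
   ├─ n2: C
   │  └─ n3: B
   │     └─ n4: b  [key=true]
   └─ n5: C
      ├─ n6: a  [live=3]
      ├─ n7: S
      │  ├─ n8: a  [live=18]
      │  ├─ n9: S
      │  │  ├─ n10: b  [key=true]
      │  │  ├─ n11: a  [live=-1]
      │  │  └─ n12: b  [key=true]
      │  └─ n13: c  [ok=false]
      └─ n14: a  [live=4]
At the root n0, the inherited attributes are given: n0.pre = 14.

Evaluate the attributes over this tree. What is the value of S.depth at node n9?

1. n0.pre = 14  [given at root]
2. n2.lab = 11  [11]
3. n2.depth = "wz"  ["wz"]
4. n4.key = true  [terminal]
5. n3.val = 9  [9]
6. n3.hot = 9  [9]
7. n3.ok = "pu"  ["pu"]
8. n3.off = 3  [3]
9. n2.key = true  [B.hot > 8]
10. n2.fin = 4  [B.hot * -1 + 13]
11. n5.lab = 19  [19]
12. n5.depth = "xx"  ["xx"]
13. n6.live = 3  [terminal]
14. n7.pre = 0  [a₀.live - 3]
15. n8.live = 18  [terminal]
16. n9.pre = 12  [S₀.pre * 2 + 12]
17. n10.key = true  [terminal]
18. n11.live = -1  [terminal]
19. n12.key = true  [terminal]
20. n9.mk = true  [b₁.key and b₀.key]
21. n9.depth = false  [S.pre == a.live]
22. n13.ok = false  [terminal]
23. n7.mk = false  [S₁.mk == false]
24. n7.depth = true  [true]
25. n14.live = 4  [terminal]
26. n5.key = false  [a₁.live > 4]
27. n5.fin = 8  [8]
28. n1.val = 3  [C₀.fin + C₁.fin - 9]
29. n1.hot = -3  [C₁.fin - 11]
30. n1.ok = "zw"  ["zw"]
31. n1.off = 24  [C₀.fin + C₁.fin + 12]
32. n0.mk = false  [B.hot > -3]
33. n0.depth = true  [S.pre == 14]

false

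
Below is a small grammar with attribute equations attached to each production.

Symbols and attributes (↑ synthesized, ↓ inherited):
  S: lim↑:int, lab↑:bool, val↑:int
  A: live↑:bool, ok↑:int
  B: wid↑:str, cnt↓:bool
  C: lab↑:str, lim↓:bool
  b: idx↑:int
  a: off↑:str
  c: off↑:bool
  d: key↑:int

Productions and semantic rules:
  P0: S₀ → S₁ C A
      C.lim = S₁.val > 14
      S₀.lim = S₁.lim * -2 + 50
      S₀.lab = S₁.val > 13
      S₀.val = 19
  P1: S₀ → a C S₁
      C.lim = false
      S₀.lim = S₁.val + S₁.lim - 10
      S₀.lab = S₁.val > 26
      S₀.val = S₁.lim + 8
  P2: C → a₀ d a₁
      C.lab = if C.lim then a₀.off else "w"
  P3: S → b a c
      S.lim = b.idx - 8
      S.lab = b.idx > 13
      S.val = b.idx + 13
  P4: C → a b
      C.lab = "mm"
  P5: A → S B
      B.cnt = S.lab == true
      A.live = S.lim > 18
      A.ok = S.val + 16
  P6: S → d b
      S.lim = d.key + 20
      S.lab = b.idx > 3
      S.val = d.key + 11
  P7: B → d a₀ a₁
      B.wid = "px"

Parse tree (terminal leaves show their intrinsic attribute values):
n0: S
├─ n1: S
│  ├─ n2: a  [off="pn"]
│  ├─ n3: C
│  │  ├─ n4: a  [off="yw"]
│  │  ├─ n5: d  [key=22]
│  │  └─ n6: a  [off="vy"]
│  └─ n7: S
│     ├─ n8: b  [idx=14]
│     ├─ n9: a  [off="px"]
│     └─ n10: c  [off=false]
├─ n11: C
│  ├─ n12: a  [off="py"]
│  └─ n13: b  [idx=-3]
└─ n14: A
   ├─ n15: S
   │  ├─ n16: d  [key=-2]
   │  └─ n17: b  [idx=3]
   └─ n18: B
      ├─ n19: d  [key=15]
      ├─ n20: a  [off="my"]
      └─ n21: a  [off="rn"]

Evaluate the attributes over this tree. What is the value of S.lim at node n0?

4

1. n2.off = "pn"  [terminal]
2. n3.lim = false  [false]
3. n4.off = "yw"  [terminal]
4. n5.key = 22  [terminal]
5. n6.off = "vy"  [terminal]
6. n3.lab = "w"  [if C.lim then a₀.off else "w"]
7. n8.idx = 14  [terminal]
8. n9.off = "px"  [terminal]
9. n10.off = false  [terminal]
10. n7.lim = 6  [b.idx - 8]
11. n7.lab = true  [b.idx > 13]
12. n7.val = 27  [b.idx + 13]
13. n1.lim = 23  [S₁.val + S₁.lim - 10]
14. n1.lab = true  [S₁.val > 26]
15. n1.val = 14  [S₁.lim + 8]
16. n11.lim = false  [S₁.val > 14]
17. n12.off = "py"  [terminal]
18. n13.idx = -3  [terminal]
19. n11.lab = "mm"  ["mm"]
20. n16.key = -2  [terminal]
21. n17.idx = 3  [terminal]
22. n15.lim = 18  [d.key + 20]
23. n15.lab = false  [b.idx > 3]
24. n15.val = 9  [d.key + 11]
25. n18.cnt = false  [S.lab == true]
26. n19.key = 15  [terminal]
27. n20.off = "my"  [terminal]
28. n21.off = "rn"  [terminal]
29. n18.wid = "px"  ["px"]
30. n14.live = false  [S.lim > 18]
31. n14.ok = 25  [S.val + 16]
32. n0.lim = 4  [S₁.lim * -2 + 50]
33. n0.lab = true  [S₁.val > 13]
34. n0.val = 19  [19]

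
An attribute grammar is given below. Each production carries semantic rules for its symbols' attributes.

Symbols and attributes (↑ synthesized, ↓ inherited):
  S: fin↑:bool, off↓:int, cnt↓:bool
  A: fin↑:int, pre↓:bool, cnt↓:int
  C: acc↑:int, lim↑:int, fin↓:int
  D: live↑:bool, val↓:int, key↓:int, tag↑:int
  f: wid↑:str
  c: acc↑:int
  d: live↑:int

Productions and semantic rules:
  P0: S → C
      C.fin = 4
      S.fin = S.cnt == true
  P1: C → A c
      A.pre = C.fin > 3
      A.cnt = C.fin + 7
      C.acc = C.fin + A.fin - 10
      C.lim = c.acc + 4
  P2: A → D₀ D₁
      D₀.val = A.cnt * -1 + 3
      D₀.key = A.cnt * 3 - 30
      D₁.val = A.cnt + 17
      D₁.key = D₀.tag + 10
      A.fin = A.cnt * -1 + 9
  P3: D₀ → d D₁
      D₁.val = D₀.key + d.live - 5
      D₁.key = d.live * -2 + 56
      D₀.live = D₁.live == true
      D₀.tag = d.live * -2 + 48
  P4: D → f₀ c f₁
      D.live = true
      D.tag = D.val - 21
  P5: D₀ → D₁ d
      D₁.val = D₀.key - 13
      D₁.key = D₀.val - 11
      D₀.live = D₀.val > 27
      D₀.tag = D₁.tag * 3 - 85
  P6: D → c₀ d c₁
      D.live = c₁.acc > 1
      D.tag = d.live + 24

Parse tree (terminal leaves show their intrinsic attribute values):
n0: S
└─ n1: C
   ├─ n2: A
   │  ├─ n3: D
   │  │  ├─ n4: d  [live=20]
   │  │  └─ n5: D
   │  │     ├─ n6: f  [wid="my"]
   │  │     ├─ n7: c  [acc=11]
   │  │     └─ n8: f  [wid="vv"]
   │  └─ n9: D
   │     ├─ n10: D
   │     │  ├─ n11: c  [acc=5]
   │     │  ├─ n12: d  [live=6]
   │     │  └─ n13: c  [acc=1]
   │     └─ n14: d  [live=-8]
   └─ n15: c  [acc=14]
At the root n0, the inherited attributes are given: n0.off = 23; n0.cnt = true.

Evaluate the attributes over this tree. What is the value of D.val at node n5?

18

1. n0.off = 23  [given at root]
2. n0.cnt = true  [given at root]
3. n1.fin = 4  [4]
4. n2.pre = true  [C.fin > 3]
5. n2.cnt = 11  [C.fin + 7]
6. n3.val = -8  [A.cnt * -1 + 3]
7. n3.key = 3  [A.cnt * 3 - 30]
8. n4.live = 20  [terminal]
9. n5.val = 18  [D₀.key + d.live - 5]
10. n5.key = 16  [d.live * -2 + 56]
11. n6.wid = "my"  [terminal]
12. n7.acc = 11  [terminal]
13. n8.wid = "vv"  [terminal]
14. n5.live = true  [true]
15. n5.tag = -3  [D.val - 21]
16. n3.live = true  [D₁.live == true]
17. n3.tag = 8  [d.live * -2 + 48]
18. n9.val = 28  [A.cnt + 17]
19. n9.key = 18  [D₀.tag + 10]
20. n10.val = 5  [D₀.key - 13]
21. n10.key = 17  [D₀.val - 11]
22. n11.acc = 5  [terminal]
23. n12.live = 6  [terminal]
24. n13.acc = 1  [terminal]
25. n10.live = false  [c₁.acc > 1]
26. n10.tag = 30  [d.live + 24]
27. n14.live = -8  [terminal]
28. n9.live = true  [D₀.val > 27]
29. n9.tag = 5  [D₁.tag * 3 - 85]
30. n2.fin = -2  [A.cnt * -1 + 9]
31. n15.acc = 14  [terminal]
32. n1.acc = -8  [C.fin + A.fin - 10]
33. n1.lim = 18  [c.acc + 4]
34. n0.fin = true  [S.cnt == true]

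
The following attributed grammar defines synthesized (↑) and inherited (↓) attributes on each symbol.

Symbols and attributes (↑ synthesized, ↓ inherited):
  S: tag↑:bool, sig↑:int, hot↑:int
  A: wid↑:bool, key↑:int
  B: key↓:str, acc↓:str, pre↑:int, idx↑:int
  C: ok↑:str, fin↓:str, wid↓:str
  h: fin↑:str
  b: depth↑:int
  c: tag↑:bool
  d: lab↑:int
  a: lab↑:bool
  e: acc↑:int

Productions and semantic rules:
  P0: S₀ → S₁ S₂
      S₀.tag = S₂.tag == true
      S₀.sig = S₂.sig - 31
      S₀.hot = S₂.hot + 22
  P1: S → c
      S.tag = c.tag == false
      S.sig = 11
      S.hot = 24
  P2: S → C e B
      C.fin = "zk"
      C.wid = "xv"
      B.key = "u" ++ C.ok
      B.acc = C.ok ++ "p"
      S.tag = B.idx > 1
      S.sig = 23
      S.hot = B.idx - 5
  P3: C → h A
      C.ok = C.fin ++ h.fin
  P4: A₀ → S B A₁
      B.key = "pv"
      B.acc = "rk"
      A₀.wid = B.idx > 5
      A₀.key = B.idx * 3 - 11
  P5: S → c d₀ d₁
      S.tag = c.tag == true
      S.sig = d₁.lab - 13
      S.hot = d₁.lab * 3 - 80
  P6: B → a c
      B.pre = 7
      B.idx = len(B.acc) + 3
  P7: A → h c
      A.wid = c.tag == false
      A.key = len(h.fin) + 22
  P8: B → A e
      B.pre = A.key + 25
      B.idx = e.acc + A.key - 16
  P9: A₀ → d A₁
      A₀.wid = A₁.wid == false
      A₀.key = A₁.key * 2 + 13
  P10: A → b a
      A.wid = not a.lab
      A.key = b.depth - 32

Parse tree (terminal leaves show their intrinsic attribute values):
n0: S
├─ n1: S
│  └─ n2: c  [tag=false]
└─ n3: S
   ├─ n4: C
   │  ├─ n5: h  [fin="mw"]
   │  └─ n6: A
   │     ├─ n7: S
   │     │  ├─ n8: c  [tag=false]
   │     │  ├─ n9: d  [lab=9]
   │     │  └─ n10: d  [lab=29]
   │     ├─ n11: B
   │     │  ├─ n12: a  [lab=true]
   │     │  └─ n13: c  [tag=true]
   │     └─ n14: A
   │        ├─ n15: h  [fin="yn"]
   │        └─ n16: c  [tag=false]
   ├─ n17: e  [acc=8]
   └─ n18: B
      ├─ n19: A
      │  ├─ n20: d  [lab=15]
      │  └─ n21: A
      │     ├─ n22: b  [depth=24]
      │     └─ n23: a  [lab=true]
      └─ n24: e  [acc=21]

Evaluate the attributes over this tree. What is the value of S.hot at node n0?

1. n2.tag = false  [terminal]
2. n1.tag = true  [c.tag == false]
3. n1.sig = 11  [11]
4. n1.hot = 24  [24]
5. n4.fin = "zk"  ["zk"]
6. n4.wid = "xv"  ["xv"]
7. n5.fin = "mw"  [terminal]
8. n8.tag = false  [terminal]
9. n9.lab = 9  [terminal]
10. n10.lab = 29  [terminal]
11. n7.tag = false  [c.tag == true]
12. n7.sig = 16  [d₁.lab - 13]
13. n7.hot = 7  [d₁.lab * 3 - 80]
14. n11.key = "pv"  ["pv"]
15. n11.acc = "rk"  ["rk"]
16. n12.lab = true  [terminal]
17. n13.tag = true  [terminal]
18. n11.pre = 7  [7]
19. n11.idx = 5  [len(B.acc) + 3]
20. n15.fin = "yn"  [terminal]
21. n16.tag = false  [terminal]
22. n14.wid = true  [c.tag == false]
23. n14.key = 24  [len(h.fin) + 22]
24. n6.wid = false  [B.idx > 5]
25. n6.key = 4  [B.idx * 3 - 11]
26. n4.ok = "zkmw"  [C.fin ++ h.fin]
27. n17.acc = 8  [terminal]
28. n18.key = "uzkmw"  ["u" ++ C.ok]
29. n18.acc = "zkmwp"  [C.ok ++ "p"]
30. n20.lab = 15  [terminal]
31. n22.depth = 24  [terminal]
32. n23.lab = true  [terminal]
33. n21.wid = false  [not a.lab]
34. n21.key = -8  [b.depth - 32]
35. n19.wid = true  [A₁.wid == false]
36. n19.key = -3  [A₁.key * 2 + 13]
37. n24.acc = 21  [terminal]
38. n18.pre = 22  [A.key + 25]
39. n18.idx = 2  [e.acc + A.key - 16]
40. n3.tag = true  [B.idx > 1]
41. n3.sig = 23  [23]
42. n3.hot = -3  [B.idx - 5]
43. n0.tag = true  [S₂.tag == true]
44. n0.sig = -8  [S₂.sig - 31]
45. n0.hot = 19  [S₂.hot + 22]

19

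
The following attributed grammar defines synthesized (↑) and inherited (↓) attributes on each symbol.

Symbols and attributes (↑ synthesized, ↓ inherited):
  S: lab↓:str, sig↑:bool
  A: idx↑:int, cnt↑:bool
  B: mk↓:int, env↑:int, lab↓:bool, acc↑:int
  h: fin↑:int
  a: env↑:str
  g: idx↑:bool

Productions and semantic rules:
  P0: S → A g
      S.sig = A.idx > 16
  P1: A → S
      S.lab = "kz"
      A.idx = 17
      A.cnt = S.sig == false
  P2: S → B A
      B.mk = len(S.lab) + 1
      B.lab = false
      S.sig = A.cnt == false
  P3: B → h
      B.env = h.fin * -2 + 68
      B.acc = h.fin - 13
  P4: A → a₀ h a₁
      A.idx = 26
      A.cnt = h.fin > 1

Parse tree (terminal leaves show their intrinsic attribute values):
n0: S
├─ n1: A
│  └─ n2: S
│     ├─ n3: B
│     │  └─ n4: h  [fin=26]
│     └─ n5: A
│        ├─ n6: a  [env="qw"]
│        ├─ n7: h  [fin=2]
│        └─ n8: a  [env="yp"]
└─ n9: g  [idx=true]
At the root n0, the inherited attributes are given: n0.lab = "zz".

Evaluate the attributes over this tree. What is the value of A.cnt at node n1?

true

1. n0.lab = "zz"  [given at root]
2. n2.lab = "kz"  ["kz"]
3. n3.mk = 3  [len(S.lab) + 1]
4. n3.lab = false  [false]
5. n4.fin = 26  [terminal]
6. n3.env = 16  [h.fin * -2 + 68]
7. n3.acc = 13  [h.fin - 13]
8. n6.env = "qw"  [terminal]
9. n7.fin = 2  [terminal]
10. n8.env = "yp"  [terminal]
11. n5.idx = 26  [26]
12. n5.cnt = true  [h.fin > 1]
13. n2.sig = false  [A.cnt == false]
14. n1.idx = 17  [17]
15. n1.cnt = true  [S.sig == false]
16. n9.idx = true  [terminal]
17. n0.sig = true  [A.idx > 16]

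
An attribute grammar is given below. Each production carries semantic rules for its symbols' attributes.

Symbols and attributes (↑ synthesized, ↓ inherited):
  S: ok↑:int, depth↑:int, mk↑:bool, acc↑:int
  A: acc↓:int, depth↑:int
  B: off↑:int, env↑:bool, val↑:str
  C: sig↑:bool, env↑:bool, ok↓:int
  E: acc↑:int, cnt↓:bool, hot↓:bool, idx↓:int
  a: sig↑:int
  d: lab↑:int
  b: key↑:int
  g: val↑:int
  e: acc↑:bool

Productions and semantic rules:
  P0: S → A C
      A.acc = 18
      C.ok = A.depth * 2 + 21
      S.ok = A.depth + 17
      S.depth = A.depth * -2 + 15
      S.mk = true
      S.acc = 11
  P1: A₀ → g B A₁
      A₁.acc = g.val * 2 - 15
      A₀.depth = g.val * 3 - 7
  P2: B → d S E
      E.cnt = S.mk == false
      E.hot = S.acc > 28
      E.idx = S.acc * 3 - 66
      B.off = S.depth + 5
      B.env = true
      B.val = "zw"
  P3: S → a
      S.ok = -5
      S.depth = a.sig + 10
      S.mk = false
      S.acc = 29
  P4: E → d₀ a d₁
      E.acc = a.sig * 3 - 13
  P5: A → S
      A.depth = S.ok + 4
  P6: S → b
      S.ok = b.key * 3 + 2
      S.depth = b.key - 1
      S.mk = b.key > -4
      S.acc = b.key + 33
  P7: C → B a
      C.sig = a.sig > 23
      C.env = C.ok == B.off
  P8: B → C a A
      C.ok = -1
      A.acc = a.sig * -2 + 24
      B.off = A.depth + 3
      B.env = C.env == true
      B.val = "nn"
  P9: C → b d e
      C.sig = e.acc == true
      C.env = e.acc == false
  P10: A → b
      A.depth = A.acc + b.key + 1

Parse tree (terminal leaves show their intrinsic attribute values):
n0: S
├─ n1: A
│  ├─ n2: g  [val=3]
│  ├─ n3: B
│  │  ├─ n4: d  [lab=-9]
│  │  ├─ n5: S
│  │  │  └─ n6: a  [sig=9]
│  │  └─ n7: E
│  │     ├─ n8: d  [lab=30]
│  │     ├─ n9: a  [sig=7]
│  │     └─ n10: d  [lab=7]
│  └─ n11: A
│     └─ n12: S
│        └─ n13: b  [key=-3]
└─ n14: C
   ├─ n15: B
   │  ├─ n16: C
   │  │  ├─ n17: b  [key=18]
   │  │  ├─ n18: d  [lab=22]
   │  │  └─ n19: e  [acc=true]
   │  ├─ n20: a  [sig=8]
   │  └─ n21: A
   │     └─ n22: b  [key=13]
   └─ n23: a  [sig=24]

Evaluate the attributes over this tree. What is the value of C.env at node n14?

true

1. n1.acc = 18  [18]
2. n2.val = 3  [terminal]
3. n4.lab = -9  [terminal]
4. n6.sig = 9  [terminal]
5. n5.ok = -5  [-5]
6. n5.depth = 19  [a.sig + 10]
7. n5.mk = false  [false]
8. n5.acc = 29  [29]
9. n7.cnt = true  [S.mk == false]
10. n7.hot = true  [S.acc > 28]
11. n7.idx = 21  [S.acc * 3 - 66]
12. n8.lab = 30  [terminal]
13. n9.sig = 7  [terminal]
14. n10.lab = 7  [terminal]
15. n7.acc = 8  [a.sig * 3 - 13]
16. n3.off = 24  [S.depth + 5]
17. n3.env = true  [true]
18. n3.val = "zw"  ["zw"]
19. n11.acc = -9  [g.val * 2 - 15]
20. n13.key = -3  [terminal]
21. n12.ok = -7  [b.key * 3 + 2]
22. n12.depth = -4  [b.key - 1]
23. n12.mk = true  [b.key > -4]
24. n12.acc = 30  [b.key + 33]
25. n11.depth = -3  [S.ok + 4]
26. n1.depth = 2  [g.val * 3 - 7]
27. n14.ok = 25  [A.depth * 2 + 21]
28. n16.ok = -1  [-1]
29. n17.key = 18  [terminal]
30. n18.lab = 22  [terminal]
31. n19.acc = true  [terminal]
32. n16.sig = true  [e.acc == true]
33. n16.env = false  [e.acc == false]
34. n20.sig = 8  [terminal]
35. n21.acc = 8  [a.sig * -2 + 24]
36. n22.key = 13  [terminal]
37. n21.depth = 22  [A.acc + b.key + 1]
38. n15.off = 25  [A.depth + 3]
39. n15.env = false  [C.env == true]
40. n15.val = "nn"  ["nn"]
41. n23.sig = 24  [terminal]
42. n14.sig = true  [a.sig > 23]
43. n14.env = true  [C.ok == B.off]
44. n0.ok = 19  [A.depth + 17]
45. n0.depth = 11  [A.depth * -2 + 15]
46. n0.mk = true  [true]
47. n0.acc = 11  [11]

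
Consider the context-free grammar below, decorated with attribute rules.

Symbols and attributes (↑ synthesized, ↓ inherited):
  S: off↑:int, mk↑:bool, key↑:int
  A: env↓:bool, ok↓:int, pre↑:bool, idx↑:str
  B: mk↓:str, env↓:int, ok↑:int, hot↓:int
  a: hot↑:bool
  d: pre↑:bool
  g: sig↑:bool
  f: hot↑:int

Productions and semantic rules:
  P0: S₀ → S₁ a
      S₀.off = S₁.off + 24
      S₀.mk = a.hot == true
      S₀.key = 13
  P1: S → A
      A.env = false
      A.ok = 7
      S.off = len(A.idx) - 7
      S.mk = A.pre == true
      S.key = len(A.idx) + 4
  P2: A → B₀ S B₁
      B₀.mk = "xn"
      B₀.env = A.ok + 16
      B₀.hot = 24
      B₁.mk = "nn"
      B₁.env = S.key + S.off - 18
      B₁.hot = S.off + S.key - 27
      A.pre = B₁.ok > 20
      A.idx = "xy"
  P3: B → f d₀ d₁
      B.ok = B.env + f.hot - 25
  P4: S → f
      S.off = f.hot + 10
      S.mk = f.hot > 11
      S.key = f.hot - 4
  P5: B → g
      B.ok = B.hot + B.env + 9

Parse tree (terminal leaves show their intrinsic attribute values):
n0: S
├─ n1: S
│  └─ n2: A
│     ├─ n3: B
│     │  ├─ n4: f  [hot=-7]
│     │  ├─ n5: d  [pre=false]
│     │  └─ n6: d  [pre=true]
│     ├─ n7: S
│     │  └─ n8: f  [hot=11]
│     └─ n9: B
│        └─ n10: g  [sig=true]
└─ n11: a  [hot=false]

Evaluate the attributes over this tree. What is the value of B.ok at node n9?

1. n2.env = false  [false]
2. n2.ok = 7  [7]
3. n3.mk = "xn"  ["xn"]
4. n3.env = 23  [A.ok + 16]
5. n3.hot = 24  [24]
6. n4.hot = -7  [terminal]
7. n5.pre = false  [terminal]
8. n6.pre = true  [terminal]
9. n3.ok = -9  [B.env + f.hot - 25]
10. n8.hot = 11  [terminal]
11. n7.off = 21  [f.hot + 10]
12. n7.mk = false  [f.hot > 11]
13. n7.key = 7  [f.hot - 4]
14. n9.mk = "nn"  ["nn"]
15. n9.env = 10  [S.key + S.off - 18]
16. n9.hot = 1  [S.off + S.key - 27]
17. n10.sig = true  [terminal]
18. n9.ok = 20  [B.hot + B.env + 9]
19. n2.pre = false  [B₁.ok > 20]
20. n2.idx = "xy"  ["xy"]
21. n1.off = -5  [len(A.idx) - 7]
22. n1.mk = false  [A.pre == true]
23. n1.key = 6  [len(A.idx) + 4]
24. n11.hot = false  [terminal]
25. n0.off = 19  [S₁.off + 24]
26. n0.mk = false  [a.hot == true]
27. n0.key = 13  [13]

20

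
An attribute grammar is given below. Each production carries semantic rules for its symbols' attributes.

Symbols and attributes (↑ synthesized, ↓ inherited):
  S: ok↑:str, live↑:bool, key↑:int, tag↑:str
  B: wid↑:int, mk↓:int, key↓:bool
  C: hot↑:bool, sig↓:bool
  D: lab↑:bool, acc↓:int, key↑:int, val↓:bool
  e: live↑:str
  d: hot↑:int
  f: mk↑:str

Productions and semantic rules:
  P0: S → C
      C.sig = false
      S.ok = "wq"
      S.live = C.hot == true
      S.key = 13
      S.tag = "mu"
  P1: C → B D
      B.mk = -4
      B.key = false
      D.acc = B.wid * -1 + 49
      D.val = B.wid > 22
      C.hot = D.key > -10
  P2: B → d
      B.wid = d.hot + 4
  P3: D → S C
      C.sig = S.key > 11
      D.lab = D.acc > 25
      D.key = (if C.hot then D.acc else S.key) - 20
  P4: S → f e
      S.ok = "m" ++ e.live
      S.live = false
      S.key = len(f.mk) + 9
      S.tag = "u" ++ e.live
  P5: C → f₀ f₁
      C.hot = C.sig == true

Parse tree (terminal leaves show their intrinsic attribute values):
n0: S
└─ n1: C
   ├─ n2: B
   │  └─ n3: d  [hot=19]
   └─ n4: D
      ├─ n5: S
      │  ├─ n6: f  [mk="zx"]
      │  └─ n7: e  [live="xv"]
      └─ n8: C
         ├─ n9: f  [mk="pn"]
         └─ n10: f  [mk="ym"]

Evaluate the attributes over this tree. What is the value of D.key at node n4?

1. n1.sig = false  [false]
2. n2.mk = -4  [-4]
3. n2.key = false  [false]
4. n3.hot = 19  [terminal]
5. n2.wid = 23  [d.hot + 4]
6. n4.acc = 26  [B.wid * -1 + 49]
7. n4.val = true  [B.wid > 22]
8. n6.mk = "zx"  [terminal]
9. n7.live = "xv"  [terminal]
10. n5.ok = "mxv"  ["m" ++ e.live]
11. n5.live = false  [false]
12. n5.key = 11  [len(f.mk) + 9]
13. n5.tag = "uxv"  ["u" ++ e.live]
14. n8.sig = false  [S.key > 11]
15. n9.mk = "pn"  [terminal]
16. n10.mk = "ym"  [terminal]
17. n8.hot = false  [C.sig == true]
18. n4.lab = true  [D.acc > 25]
19. n4.key = -9  [(if C.hot then D.acc else S.key) - 20]
20. n1.hot = true  [D.key > -10]
21. n0.ok = "wq"  ["wq"]
22. n0.live = true  [C.hot == true]
23. n0.key = 13  [13]
24. n0.tag = "mu"  ["mu"]

-9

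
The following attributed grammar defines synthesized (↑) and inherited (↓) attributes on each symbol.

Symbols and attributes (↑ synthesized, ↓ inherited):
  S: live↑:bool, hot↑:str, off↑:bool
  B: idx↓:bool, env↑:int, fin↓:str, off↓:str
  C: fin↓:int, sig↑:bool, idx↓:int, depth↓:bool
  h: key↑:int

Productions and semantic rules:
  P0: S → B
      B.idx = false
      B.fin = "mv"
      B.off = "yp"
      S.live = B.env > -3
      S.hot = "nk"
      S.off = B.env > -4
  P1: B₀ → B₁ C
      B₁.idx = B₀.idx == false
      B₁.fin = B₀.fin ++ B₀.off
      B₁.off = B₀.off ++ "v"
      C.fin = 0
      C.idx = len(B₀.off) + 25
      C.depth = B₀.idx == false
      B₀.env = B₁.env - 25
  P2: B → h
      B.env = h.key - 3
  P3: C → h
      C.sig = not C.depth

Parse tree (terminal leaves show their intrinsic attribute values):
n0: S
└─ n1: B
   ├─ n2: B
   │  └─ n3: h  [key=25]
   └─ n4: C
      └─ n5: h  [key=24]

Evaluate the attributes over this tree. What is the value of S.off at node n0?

1. n1.idx = false  [false]
2. n1.fin = "mv"  ["mv"]
3. n1.off = "yp"  ["yp"]
4. n2.idx = true  [B₀.idx == false]
5. n2.fin = "mvyp"  [B₀.fin ++ B₀.off]
6. n2.off = "ypv"  [B₀.off ++ "v"]
7. n3.key = 25  [terminal]
8. n2.env = 22  [h.key - 3]
9. n4.fin = 0  [0]
10. n4.idx = 27  [len(B₀.off) + 25]
11. n4.depth = true  [B₀.idx == false]
12. n5.key = 24  [terminal]
13. n4.sig = false  [not C.depth]
14. n1.env = -3  [B₁.env - 25]
15. n0.live = false  [B.env > -3]
16. n0.hot = "nk"  ["nk"]
17. n0.off = true  [B.env > -4]

true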